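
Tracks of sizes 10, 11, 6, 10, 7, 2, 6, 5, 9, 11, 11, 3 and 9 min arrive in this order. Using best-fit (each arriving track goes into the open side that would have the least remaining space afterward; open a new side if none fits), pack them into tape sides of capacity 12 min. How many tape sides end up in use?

9

  10 → side 1 (new)  [load 10/12]
  11 → side 2 (new)  [load 11/12]
  6 → side 3 (new)  [load 6/12]
  10 → side 4 (new)  [load 10/12]
  7 → side 5 (new)  [load 7/12]
  2 → side 1  [load 12/12]
  6 → side 3  [load 12/12]
  5 → side 5  [load 12/12]
  9 → side 6 (new)  [load 9/12]
  11 → side 7 (new)  [load 11/12]
  11 → side 8 (new)  [load 11/12]
  3 → side 6  [load 12/12]
  9 → side 9 (new)  [load 9/12]
9 tape sides opened.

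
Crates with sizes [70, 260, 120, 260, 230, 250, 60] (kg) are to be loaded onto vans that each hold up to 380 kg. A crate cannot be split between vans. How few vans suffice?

4

Total = 260 + 260 + 250 + 230 + 120 + 70 + 60 = 1250 kg.
Lower bound: ⌈1250/380⌉ = 4 vans.
A packing using 4 vans:
  van 1: 260 + 120 = 380
  van 2: 260 + 70 = 330
  van 3: 250 + 60 = 310
  van 4: 230 = 230
This matches the lower bound, so 4 is optimal.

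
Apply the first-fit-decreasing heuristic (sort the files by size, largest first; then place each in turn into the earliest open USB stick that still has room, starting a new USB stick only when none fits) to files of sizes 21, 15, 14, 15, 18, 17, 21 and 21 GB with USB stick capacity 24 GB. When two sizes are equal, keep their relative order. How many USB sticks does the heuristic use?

Sorted descending: 21, 21, 21, 18, 17, 15, 15, 14.
  21 → USB stick 1 (new)  [load 21/24]
  21 → USB stick 2 (new)  [load 21/24]
  21 → USB stick 3 (new)  [load 21/24]
  18 → USB stick 4 (new)  [load 18/24]
  17 → USB stick 5 (new)  [load 17/24]
  15 → USB stick 6 (new)  [load 15/24]
  15 → USB stick 7 (new)  [load 15/24]
  14 → USB stick 8 (new)  [load 14/24]
8 USB sticks opened.

8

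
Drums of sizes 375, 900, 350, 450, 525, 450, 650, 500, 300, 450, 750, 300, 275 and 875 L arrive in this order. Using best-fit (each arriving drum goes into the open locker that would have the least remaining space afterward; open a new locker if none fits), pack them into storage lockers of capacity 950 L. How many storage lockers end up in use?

  375 → locker 1 (new)  [load 375/950]
  900 → locker 2 (new)  [load 900/950]
  350 → locker 1  [load 725/950]
  450 → locker 3 (new)  [load 450/950]
  525 → locker 4 (new)  [load 525/950]
  450 → locker 3  [load 900/950]
  650 → locker 5 (new)  [load 650/950]
  500 → locker 6 (new)  [load 500/950]
  300 → locker 5  [load 950/950]
  450 → locker 6  [load 950/950]
  750 → locker 7 (new)  [load 750/950]
  300 → locker 4  [load 825/950]
  275 → locker 8 (new)  [load 275/950]
  875 → locker 9 (new)  [load 875/950]
9 storage lockers opened.

9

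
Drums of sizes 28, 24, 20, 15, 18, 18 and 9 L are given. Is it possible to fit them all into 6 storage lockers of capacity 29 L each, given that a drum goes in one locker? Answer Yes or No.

A valid assignment using 6 storage lockers:
  locker 1: 28 = 28
  locker 2: 24 = 24
  locker 3: 20 + 9 = 29
  locker 4: 18 = 18
  locker 5: 18 = 18
  locker 6: 15 = 15
Every load is within 29 L, so 6 storage lockers suffice.

Yes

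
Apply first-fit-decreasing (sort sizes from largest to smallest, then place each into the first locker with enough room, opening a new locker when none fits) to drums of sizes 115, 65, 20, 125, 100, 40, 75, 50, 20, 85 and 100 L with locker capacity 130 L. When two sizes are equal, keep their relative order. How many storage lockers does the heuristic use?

Sorted descending: 125, 115, 100, 100, 85, 75, 65, 50, 40, 20, 20.
  125 → locker 1 (new)  [load 125/130]
  115 → locker 2 (new)  [load 115/130]
  100 → locker 3 (new)  [load 100/130]
  100 → locker 4 (new)  [load 100/130]
  85 → locker 5 (new)  [load 85/130]
  75 → locker 6 (new)  [load 75/130]
  65 → locker 7 (new)  [load 65/130]
  50 → locker 6  [load 125/130]
  40 → locker 5  [load 125/130]
  20 → locker 3  [load 120/130]
  20 → locker 4  [load 120/130]
7 storage lockers opened.

7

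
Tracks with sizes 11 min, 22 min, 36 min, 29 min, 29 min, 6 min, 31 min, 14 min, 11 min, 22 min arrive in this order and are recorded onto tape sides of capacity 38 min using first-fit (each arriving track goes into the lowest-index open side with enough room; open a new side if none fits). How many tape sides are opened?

7

  11 → side 1 (new)  [load 11/38]
  22 → side 1  [load 33/38]
  36 → side 2 (new)  [load 36/38]
  29 → side 3 (new)  [load 29/38]
  29 → side 4 (new)  [load 29/38]
  6 → side 3  [load 35/38]
  31 → side 5 (new)  [load 31/38]
  14 → side 6 (new)  [load 14/38]
  11 → side 6  [load 25/38]
  22 → side 7 (new)  [load 22/38]
7 tape sides opened.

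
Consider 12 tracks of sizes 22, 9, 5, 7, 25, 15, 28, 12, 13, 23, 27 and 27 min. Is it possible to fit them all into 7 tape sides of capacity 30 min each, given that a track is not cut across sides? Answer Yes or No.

Total = 213 min; ⌈213/30⌉ = 8.
At least 8 tape sides are required, but only 7 are allowed.

No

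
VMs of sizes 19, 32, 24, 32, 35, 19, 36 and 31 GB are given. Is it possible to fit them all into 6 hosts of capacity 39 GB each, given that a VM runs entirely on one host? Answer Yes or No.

Total = 228 GB; ⌈228/39⌉ = 6.
The bound of 6 does not rule out 6, but exhaustive search shows no assignment into 6 hosts of capacity 39 GB exists — the minimum is 7.

No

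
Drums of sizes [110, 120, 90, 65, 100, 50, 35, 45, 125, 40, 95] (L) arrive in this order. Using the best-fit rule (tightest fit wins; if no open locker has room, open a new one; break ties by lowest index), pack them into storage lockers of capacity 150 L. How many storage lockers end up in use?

7

  110 → locker 1 (new)  [load 110/150]
  120 → locker 2 (new)  [load 120/150]
  90 → locker 3 (new)  [load 90/150]
  65 → locker 4 (new)  [load 65/150]
  100 → locker 5 (new)  [load 100/150]
  50 → locker 5  [load 150/150]
  35 → locker 1  [load 145/150]
  45 → locker 3  [load 135/150]
  125 → locker 6 (new)  [load 125/150]
  40 → locker 4  [load 105/150]
  95 → locker 7 (new)  [load 95/150]
7 storage lockers opened.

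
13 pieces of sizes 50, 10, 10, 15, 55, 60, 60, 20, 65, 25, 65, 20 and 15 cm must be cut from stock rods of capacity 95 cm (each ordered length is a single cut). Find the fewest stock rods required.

6

Total = 65 + 65 + 60 + 60 + 55 + 50 + 25 + 20 + 20 + 15 + 15 + 10 + 10 = 470 cm.
Lower bound: ⌈470/95⌉ = 5 stock rods.
Also, 6 pieces each exceed 95/2 cm, and no two of those can share a stock rod, so at least 6 stock rods are needed.
A packing using 6 stock rods:
  stock rod 1: 65 + 25 = 90
  stock rod 2: 65 + 20 + 10 = 95
  stock rod 3: 60 + 20 + 15 = 95
  stock rod 4: 60 + 15 + 10 = 85
  stock rod 5: 55 = 55
  stock rod 6: 50 = 50
This matches the lower bound, so 6 is optimal.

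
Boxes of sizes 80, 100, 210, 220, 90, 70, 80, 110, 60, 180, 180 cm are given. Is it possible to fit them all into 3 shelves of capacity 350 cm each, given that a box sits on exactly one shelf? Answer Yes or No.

No

Total = 1380 cm; ⌈1380/350⌉ = 4.
At least 4 shelves are required, but only 3 are allowed.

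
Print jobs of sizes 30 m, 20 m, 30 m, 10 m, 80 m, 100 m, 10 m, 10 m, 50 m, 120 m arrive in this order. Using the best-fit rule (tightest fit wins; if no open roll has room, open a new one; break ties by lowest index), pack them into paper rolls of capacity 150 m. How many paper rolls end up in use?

4

  30 → roll 1 (new)  [load 30/150]
  20 → roll 1  [load 50/150]
  30 → roll 1  [load 80/150]
  10 → roll 1  [load 90/150]
  80 → roll 2 (new)  [load 80/150]
  100 → roll 3 (new)  [load 100/150]
  10 → roll 3  [load 110/150]
  10 → roll 3  [load 120/150]
  50 → roll 1  [load 140/150]
  120 → roll 4 (new)  [load 120/150]
4 paper rolls opened.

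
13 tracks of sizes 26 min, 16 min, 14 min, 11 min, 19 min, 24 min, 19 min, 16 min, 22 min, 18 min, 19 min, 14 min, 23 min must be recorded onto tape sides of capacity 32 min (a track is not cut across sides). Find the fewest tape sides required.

10

Total = 26 + 24 + 23 + 22 + 19 + 19 + 19 + 18 + 16 + 16 + 14 + 14 + 11 = 241 min.
Lower bound: ⌈241/32⌉ = 8 tape sides.
A packing using 10 tape sides:
  side 1: 26 = 26
  side 2: 24 = 24
  side 3: 23 = 23
  side 4: 22 = 22
  side 5: 19 + 11 = 30
  side 6: 19 = 19
  side 7: 19 = 19
  side 8: 18 + 14 = 32
  side 9: 16 + 16 = 32
  side 10: 14 = 14
No arrangement into 9 tape sides stays within capacity, so 10 is optimal.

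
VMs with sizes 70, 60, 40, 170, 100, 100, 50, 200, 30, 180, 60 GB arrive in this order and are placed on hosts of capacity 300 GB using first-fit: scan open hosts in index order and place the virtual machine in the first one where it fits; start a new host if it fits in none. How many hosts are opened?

  70 → host 1 (new)  [load 70/300]
  60 → host 1  [load 130/300]
  40 → host 1  [load 170/300]
  170 → host 2 (new)  [load 170/300]
  100 → host 1  [load 270/300]
  100 → host 2  [load 270/300]
  50 → host 3 (new)  [load 50/300]
  200 → host 3  [load 250/300]
  30 → host 1  [load 300/300]
  180 → host 4 (new)  [load 180/300]
  60 → host 4  [load 240/300]
4 hosts opened.

4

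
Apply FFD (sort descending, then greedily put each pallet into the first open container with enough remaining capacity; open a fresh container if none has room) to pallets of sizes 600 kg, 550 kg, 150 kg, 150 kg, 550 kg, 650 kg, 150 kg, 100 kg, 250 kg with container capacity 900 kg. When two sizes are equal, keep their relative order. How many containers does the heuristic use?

4

Sorted descending: 650, 600, 550, 550, 250, 150, 150, 150, 100.
  650 → container 1 (new)  [load 650/900]
  600 → container 2 (new)  [load 600/900]
  550 → container 3 (new)  [load 550/900]
  550 → container 4 (new)  [load 550/900]
  250 → container 1  [load 900/900]
  150 → container 2  [load 750/900]
  150 → container 2  [load 900/900]
  150 → container 3  [load 700/900]
  100 → container 3  [load 800/900]
4 containers opened.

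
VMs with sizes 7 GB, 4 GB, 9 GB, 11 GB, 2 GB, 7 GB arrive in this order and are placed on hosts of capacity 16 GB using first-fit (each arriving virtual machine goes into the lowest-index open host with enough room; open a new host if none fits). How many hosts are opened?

3

  7 → host 1 (new)  [load 7/16]
  4 → host 1  [load 11/16]
  9 → host 2 (new)  [load 9/16]
  11 → host 3 (new)  [load 11/16]
  2 → host 1  [load 13/16]
  7 → host 2  [load 16/16]
3 hosts opened.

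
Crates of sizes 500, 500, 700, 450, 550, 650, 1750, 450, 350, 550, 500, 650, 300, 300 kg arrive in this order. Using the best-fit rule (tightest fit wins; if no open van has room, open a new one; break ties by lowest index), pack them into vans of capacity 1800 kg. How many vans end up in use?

5

  500 → van 1 (new)  [load 500/1800]
  500 → van 1  [load 1000/1800]
  700 → van 1  [load 1700/1800]
  450 → van 2 (new)  [load 450/1800]
  550 → van 2  [load 1000/1800]
  650 → van 2  [load 1650/1800]
  1750 → van 3 (new)  [load 1750/1800]
  450 → van 4 (new)  [load 450/1800]
  350 → van 4  [load 800/1800]
  550 → van 4  [load 1350/1800]
  500 → van 5 (new)  [load 500/1800]
  650 → van 5  [load 1150/1800]
  300 → van 4  [load 1650/1800]
  300 → van 5  [load 1450/1800]
5 vans opened.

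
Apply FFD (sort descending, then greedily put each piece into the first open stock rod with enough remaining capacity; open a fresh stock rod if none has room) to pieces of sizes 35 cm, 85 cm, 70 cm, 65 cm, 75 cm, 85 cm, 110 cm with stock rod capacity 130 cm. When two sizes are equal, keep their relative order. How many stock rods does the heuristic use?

Sorted descending: 110, 85, 85, 75, 70, 65, 35.
  110 → stock rod 1 (new)  [load 110/130]
  85 → stock rod 2 (new)  [load 85/130]
  85 → stock rod 3 (new)  [load 85/130]
  75 → stock rod 4 (new)  [load 75/130]
  70 → stock rod 5 (new)  [load 70/130]
  65 → stock rod 6 (new)  [load 65/130]
  35 → stock rod 2  [load 120/130]
6 stock rods opened.

6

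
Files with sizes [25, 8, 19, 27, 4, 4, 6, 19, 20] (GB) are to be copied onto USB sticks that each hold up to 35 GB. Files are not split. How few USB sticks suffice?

Total = 27 + 25 + 20 + 19 + 19 + 8 + 6 + 4 + 4 = 132 GB.
Lower bound: ⌈132/35⌉ = 4 USB sticks.
Also, 5 files each exceed 35/2 GB, and no two of those can share a USB stick, so at least 5 USB sticks are needed.
A packing using 5 USB sticks:
  USB stick 1: 27 + 8 = 35
  USB stick 2: 25 + 6 + 4 = 35
  USB stick 3: 20 + 4 = 24
  USB stick 4: 19 = 19
  USB stick 5: 19 = 19
This matches the lower bound, so 5 is optimal.

5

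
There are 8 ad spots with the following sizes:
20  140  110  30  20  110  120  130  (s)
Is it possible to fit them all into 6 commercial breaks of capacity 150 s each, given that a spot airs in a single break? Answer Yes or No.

A valid assignment using 5 commercial breaks:
  break 1: 140 = 140
  break 2: 130 + 20 = 150
  break 3: 120 + 30 = 150
  break 4: 110 + 20 = 130
  break 5: 110 = 110
That uses only 5 ≤ 6, so 6 commercial breaks are enough.

Yes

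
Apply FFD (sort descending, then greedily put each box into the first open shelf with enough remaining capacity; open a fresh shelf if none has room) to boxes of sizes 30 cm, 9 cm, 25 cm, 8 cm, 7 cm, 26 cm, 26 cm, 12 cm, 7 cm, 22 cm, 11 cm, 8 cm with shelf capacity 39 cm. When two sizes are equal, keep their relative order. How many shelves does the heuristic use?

6

Sorted descending: 30, 26, 26, 25, 22, 12, 11, 9, 8, 8, 7, 7.
  30 → shelf 1 (new)  [load 30/39]
  26 → shelf 2 (new)  [load 26/39]
  26 → shelf 3 (new)  [load 26/39]
  25 → shelf 4 (new)  [load 25/39]
  22 → shelf 5 (new)  [load 22/39]
  12 → shelf 2  [load 38/39]
  11 → shelf 3  [load 37/39]
  9 → shelf 1  [load 39/39]
  8 → shelf 4  [load 33/39]
  8 → shelf 5  [load 30/39]
  7 → shelf 5  [load 37/39]
  7 → shelf 6 (new)  [load 7/39]
6 shelves opened.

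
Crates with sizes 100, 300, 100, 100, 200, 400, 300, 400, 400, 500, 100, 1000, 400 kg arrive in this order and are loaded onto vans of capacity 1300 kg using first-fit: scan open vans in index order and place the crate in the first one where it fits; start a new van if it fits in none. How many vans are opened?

  100 → van 1 (new)  [load 100/1300]
  300 → van 1  [load 400/1300]
  100 → van 1  [load 500/1300]
  100 → van 1  [load 600/1300]
  200 → van 1  [load 800/1300]
  400 → van 1  [load 1200/1300]
  300 → van 2 (new)  [load 300/1300]
  400 → van 2  [load 700/1300]
  400 → van 2  [load 1100/1300]
  500 → van 3 (new)  [load 500/1300]
  100 → van 1  [load 1300/1300]
  1000 → van 4 (new)  [load 1000/1300]
  400 → van 3  [load 900/1300]
4 vans opened.

4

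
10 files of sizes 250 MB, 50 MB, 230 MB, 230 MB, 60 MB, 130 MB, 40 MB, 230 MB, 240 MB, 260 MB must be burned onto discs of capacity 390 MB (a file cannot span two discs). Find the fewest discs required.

Total = 260 + 250 + 240 + 230 + 230 + 230 + 130 + 60 + 50 + 40 = 1720 MB.
Lower bound: ⌈1720/390⌉ = 5 discs.
Also, 6 files each exceed 195 MB, and no two of those can share a disc, so at least 6 discs are needed.
A packing using 6 discs:
  disc 1: 260 + 130 = 390
  disc 2: 250 + 60 + 50 = 360
  disc 3: 240 + 40 = 280
  disc 4: 230 = 230
  disc 5: 230 = 230
  disc 6: 230 = 230
This matches the lower bound, so 6 is optimal.

6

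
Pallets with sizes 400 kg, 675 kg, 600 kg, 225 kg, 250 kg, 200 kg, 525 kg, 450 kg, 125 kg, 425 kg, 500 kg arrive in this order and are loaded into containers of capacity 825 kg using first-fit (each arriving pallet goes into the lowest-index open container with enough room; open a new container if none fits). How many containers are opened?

  400 → container 1 (new)  [load 400/825]
  675 → container 2 (new)  [load 675/825]
  600 → container 3 (new)  [load 600/825]
  225 → container 1  [load 625/825]
  250 → container 4 (new)  [load 250/825]
  200 → container 1  [load 825/825]
  525 → container 4  [load 775/825]
  450 → container 5 (new)  [load 450/825]
  125 → container 2  [load 800/825]
  425 → container 6 (new)  [load 425/825]
  500 → container 7 (new)  [load 500/825]
7 containers opened.

7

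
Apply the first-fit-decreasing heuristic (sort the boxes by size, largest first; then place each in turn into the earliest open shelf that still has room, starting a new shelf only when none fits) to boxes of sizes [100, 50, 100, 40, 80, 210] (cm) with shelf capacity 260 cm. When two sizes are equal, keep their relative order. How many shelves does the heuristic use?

Sorted descending: 210, 100, 100, 80, 50, 40.
  210 → shelf 1 (new)  [load 210/260]
  100 → shelf 2 (new)  [load 100/260]
  100 → shelf 2  [load 200/260]
  80 → shelf 3 (new)  [load 80/260]
  50 → shelf 1  [load 260/260]
  40 → shelf 2  [load 240/260]
3 shelves opened.

3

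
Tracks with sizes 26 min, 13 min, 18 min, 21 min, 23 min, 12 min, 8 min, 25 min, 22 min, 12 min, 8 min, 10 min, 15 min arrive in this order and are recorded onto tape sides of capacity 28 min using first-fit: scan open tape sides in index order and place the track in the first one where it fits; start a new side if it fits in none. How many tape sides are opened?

  26 → side 1 (new)  [load 26/28]
  13 → side 2 (new)  [load 13/28]
  18 → side 3 (new)  [load 18/28]
  21 → side 4 (new)  [load 21/28]
  23 → side 5 (new)  [load 23/28]
  12 → side 2  [load 25/28]
  8 → side 3  [load 26/28]
  25 → side 6 (new)  [load 25/28]
  22 → side 7 (new)  [load 22/28]
  12 → side 8 (new)  [load 12/28]
  8 → side 8  [load 20/28]
  10 → side 9 (new)  [load 10/28]
  15 → side 9  [load 25/28]
9 tape sides opened.

9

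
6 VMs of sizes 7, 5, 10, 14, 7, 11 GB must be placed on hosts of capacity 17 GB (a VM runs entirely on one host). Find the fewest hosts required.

4

Total = 14 + 11 + 10 + 7 + 7 + 5 = 54 GB.
Lower bound: ⌈54/17⌉ = 4 hosts.
A packing using 4 hosts:
  host 1: 14 = 14
  host 2: 11 + 5 = 16
  host 3: 10 + 7 = 17
  host 4: 7 = 7
This matches the lower bound, so 4 is optimal.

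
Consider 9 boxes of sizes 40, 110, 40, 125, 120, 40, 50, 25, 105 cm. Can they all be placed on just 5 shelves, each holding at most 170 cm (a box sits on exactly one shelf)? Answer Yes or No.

A valid assignment using 4 shelves:
  shelf 1: 125 + 40 = 165
  shelf 2: 120 + 50 = 170
  shelf 3: 110 + 40 = 150
  shelf 4: 105 + 40 + 25 = 170
That uses only 4 ≤ 5, so 5 shelves are enough.

Yes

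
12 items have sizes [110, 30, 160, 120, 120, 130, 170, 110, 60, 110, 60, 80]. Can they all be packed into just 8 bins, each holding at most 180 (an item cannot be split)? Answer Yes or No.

Total = 1260; ⌈1260/180⌉ = 7.
8 items each exceed half the capacity and cannot share a bin, forcing at least 8 bins.
The bound of 8 does not rule out 8, but exhaustive search shows no assignment into 8 bins of capacity 180 exists — the minimum is 9.

No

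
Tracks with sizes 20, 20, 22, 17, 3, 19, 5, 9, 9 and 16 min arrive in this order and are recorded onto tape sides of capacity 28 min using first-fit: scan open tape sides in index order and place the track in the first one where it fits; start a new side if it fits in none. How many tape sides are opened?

  20 → side 1 (new)  [load 20/28]
  20 → side 2 (new)  [load 20/28]
  22 → side 3 (new)  [load 22/28]
  17 → side 4 (new)  [load 17/28]
  3 → side 1  [load 23/28]
  19 → side 5 (new)  [load 19/28]
  5 → side 1  [load 28/28]
  9 → side 4  [load 26/28]
  9 → side 5  [load 28/28]
  16 → side 6 (new)  [load 16/28]
6 tape sides opened.

6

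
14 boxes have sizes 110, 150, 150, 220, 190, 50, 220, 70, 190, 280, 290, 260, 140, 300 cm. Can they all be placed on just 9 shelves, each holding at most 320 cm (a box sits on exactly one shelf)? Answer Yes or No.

No

Total = 2620 cm; ⌈2620/320⌉ = 9.
The bound of 9 does not rule out 9, but exhaustive search shows no assignment into 9 shelves of capacity 320 cm exists — the minimum is 10.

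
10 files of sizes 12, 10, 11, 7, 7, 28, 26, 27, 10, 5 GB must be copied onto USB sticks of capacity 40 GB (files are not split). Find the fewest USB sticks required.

Total = 28 + 27 + 26 + 12 + 11 + 10 + 10 + 7 + 7 + 5 = 143 GB.
Lower bound: ⌈143/40⌉ = 4 USB sticks.
A packing using 4 USB sticks:
  USB stick 1: 28 + 12 = 40
  USB stick 2: 27 + 11 = 38
  USB stick 3: 26 + 10 = 36
  USB stick 4: 10 + 7 + 7 + 5 = 29
This matches the lower bound, so 4 is optimal.

4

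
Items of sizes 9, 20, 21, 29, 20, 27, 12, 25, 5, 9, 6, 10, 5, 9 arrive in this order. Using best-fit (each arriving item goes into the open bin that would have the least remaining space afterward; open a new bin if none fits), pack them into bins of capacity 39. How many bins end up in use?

  9 → bin 1 (new)  [load 9/39]
  20 → bin 1  [load 29/39]
  21 → bin 2 (new)  [load 21/39]
  29 → bin 3 (new)  [load 29/39]
  20 → bin 4 (new)  [load 20/39]
  27 → bin 5 (new)  [load 27/39]
  12 → bin 5  [load 39/39]
  25 → bin 6 (new)  [load 25/39]
  5 → bin 1  [load 34/39]
  9 → bin 3  [load 38/39]
  6 → bin 6  [load 31/39]
  10 → bin 2  [load 31/39]
  5 → bin 1  [load 39/39]
  9 → bin 4  [load 29/39]
6 bins opened.

6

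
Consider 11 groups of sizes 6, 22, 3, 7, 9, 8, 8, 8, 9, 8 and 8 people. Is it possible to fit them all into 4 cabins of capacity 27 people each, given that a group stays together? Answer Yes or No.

Yes

A valid assignment using 4 cabins:
  cabin 1: 22 + 3 = 25
  cabin 2: 9 + 9 + 8 = 26
  cabin 3: 8 + 8 + 8 = 24
  cabin 4: 8 + 7 + 6 = 21
Every load is within 27 people, so 4 cabins suffice.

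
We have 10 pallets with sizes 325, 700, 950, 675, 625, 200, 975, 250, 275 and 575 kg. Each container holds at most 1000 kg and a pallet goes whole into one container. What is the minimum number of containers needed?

6

Total = 975 + 950 + 700 + 675 + 625 + 575 + 325 + 275 + 250 + 200 = 5550 kg.
Lower bound: ⌈5550/1000⌉ = 6 containers.
A packing using 6 containers:
  container 1: 975 = 975
  container 2: 950 = 950
  container 3: 700 + 275 = 975
  container 4: 675 + 325 = 1000
  container 5: 625 + 250 = 875
  container 6: 575 + 200 = 775
This matches the lower bound, so 6 is optimal.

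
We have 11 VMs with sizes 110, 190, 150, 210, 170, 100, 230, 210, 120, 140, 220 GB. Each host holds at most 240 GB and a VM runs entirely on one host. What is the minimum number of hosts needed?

9

Total = 230 + 220 + 210 + 210 + 190 + 170 + 150 + 140 + 120 + 110 + 100 = 1850 GB.
Lower bound: ⌈1850/240⌉ = 8 hosts.
A packing using 9 hosts:
  host 1: 230 = 230
  host 2: 220 = 220
  host 3: 210 = 210
  host 4: 210 = 210
  host 5: 190 = 190
  host 6: 170 = 170
  host 7: 150 = 150
  host 8: 140 + 100 = 240
  host 9: 120 + 110 = 230
No arrangement into 8 hosts stays within capacity, so 9 is optimal.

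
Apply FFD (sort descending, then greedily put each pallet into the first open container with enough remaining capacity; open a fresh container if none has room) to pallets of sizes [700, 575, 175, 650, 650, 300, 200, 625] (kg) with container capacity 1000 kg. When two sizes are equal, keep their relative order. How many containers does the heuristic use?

5

Sorted descending: 700, 650, 650, 625, 575, 300, 200, 175.
  700 → container 1 (new)  [load 700/1000]
  650 → container 2 (new)  [load 650/1000]
  650 → container 3 (new)  [load 650/1000]
  625 → container 4 (new)  [load 625/1000]
  575 → container 5 (new)  [load 575/1000]
  300 → container 1  [load 1000/1000]
  200 → container 2  [load 850/1000]
  175 → container 3  [load 825/1000]
5 containers opened.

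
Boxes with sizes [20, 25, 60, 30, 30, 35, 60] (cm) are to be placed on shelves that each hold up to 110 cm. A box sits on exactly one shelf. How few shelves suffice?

3

Total = 60 + 60 + 35 + 30 + 30 + 25 + 20 = 260 cm.
Lower bound: ⌈260/110⌉ = 3 shelves.
A packing using 3 shelves:
  shelf 1: 60 + 35 = 95
  shelf 2: 60 + 30 + 20 = 110
  shelf 3: 30 + 25 = 55
This matches the lower bound, so 3 is optimal.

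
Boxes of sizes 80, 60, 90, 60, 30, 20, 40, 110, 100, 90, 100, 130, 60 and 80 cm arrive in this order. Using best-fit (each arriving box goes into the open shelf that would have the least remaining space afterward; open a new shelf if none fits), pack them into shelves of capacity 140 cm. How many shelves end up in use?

9

  80 → shelf 1 (new)  [load 80/140]
  60 → shelf 1  [load 140/140]
  90 → shelf 2 (new)  [load 90/140]
  60 → shelf 3 (new)  [load 60/140]
  30 → shelf 2  [load 120/140]
  20 → shelf 2  [load 140/140]
  40 → shelf 3  [load 100/140]
  110 → shelf 4 (new)  [load 110/140]
  100 → shelf 5 (new)  [load 100/140]
  90 → shelf 6 (new)  [load 90/140]
  100 → shelf 7 (new)  [load 100/140]
  130 → shelf 8 (new)  [load 130/140]
  60 → shelf 9 (new)  [load 60/140]
  80 → shelf 9  [load 140/140]
9 shelves opened.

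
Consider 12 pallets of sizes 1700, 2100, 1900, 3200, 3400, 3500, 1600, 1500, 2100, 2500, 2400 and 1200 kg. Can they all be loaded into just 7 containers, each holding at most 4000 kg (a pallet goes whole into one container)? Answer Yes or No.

Total = 27100 kg; ⌈27100/4000⌉ = 7.
The bound of 7 does not rule out 7, but exhaustive search shows no assignment into 7 containers of capacity 4000 kg exists — the minimum is 8.

No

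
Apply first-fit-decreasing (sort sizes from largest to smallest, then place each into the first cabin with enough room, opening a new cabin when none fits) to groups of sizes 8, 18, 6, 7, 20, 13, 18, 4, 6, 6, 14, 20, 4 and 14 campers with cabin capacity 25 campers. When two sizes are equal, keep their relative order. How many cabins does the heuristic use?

Sorted descending: 20, 20, 18, 18, 14, 14, 13, 8, 7, 6, 6, 6, 4, 4.
  20 → cabin 1 (new)  [load 20/25]
  20 → cabin 2 (new)  [load 20/25]
  18 → cabin 3 (new)  [load 18/25]
  18 → cabin 4 (new)  [load 18/25]
  14 → cabin 5 (new)  [load 14/25]
  14 → cabin 6 (new)  [load 14/25]
  13 → cabin 7 (new)  [load 13/25]
  8 → cabin 5  [load 22/25]
  7 → cabin 3  [load 25/25]
  6 → cabin 4  [load 24/25]
  6 → cabin 6  [load 20/25]
  6 → cabin 7  [load 19/25]
  4 → cabin 1  [load 24/25]
  4 → cabin 2  [load 24/25]
7 cabins opened.

7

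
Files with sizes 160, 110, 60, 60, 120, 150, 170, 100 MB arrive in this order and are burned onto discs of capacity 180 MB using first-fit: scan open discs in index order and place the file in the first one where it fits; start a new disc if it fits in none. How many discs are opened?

6

  160 → disc 1 (new)  [load 160/180]
  110 → disc 2 (new)  [load 110/180]
  60 → disc 2  [load 170/180]
  60 → disc 3 (new)  [load 60/180]
  120 → disc 3  [load 180/180]
  150 → disc 4 (new)  [load 150/180]
  170 → disc 5 (new)  [load 170/180]
  100 → disc 6 (new)  [load 100/180]
6 discs opened.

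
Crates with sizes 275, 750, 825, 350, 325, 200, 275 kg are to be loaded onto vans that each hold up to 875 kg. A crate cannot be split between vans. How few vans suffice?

Total = 825 + 750 + 350 + 325 + 275 + 275 + 200 = 3000 kg.
Lower bound: ⌈3000/875⌉ = 4 vans.
A packing using 4 vans:
  van 1: 825 = 825
  van 2: 750 = 750
  van 3: 350 + 325 + 200 = 875
  van 4: 275 + 275 = 550
This matches the lower bound, so 4 is optimal.

4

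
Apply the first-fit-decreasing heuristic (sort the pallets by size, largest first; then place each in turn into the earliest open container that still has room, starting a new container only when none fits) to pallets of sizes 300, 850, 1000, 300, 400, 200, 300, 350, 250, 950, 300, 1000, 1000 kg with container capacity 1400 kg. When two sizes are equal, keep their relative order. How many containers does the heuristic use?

Sorted descending: 1000, 1000, 1000, 950, 850, 400, 350, 300, 300, 300, 300, 250, 200.
  1000 → container 1 (new)  [load 1000/1400]
  1000 → container 2 (new)  [load 1000/1400]
  1000 → container 3 (new)  [load 1000/1400]
  950 → container 4 (new)  [load 950/1400]
  850 → container 5 (new)  [load 850/1400]
  400 → container 1  [load 1400/1400]
  350 → container 2  [load 1350/1400]
  300 → container 3  [load 1300/1400]
  300 → container 4  [load 1250/1400]
  300 → container 5  [load 1150/1400]
  300 → container 6 (new)  [load 300/1400]
  250 → container 5  [load 1400/1400]
  200 → container 6  [load 500/1400]
6 containers opened.

6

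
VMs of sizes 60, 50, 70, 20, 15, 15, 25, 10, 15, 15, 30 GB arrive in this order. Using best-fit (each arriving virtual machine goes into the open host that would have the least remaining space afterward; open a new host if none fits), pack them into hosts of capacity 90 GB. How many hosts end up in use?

4

  60 → host 1 (new)  [load 60/90]
  50 → host 2 (new)  [load 50/90]
  70 → host 3 (new)  [load 70/90]
  20 → host 3  [load 90/90]
  15 → host 1  [load 75/90]
  15 → host 1  [load 90/90]
  25 → host 2  [load 75/90]
  10 → host 2  [load 85/90]
  15 → host 4 (new)  [load 15/90]
  15 → host 4  [load 30/90]
  30 → host 4  [load 60/90]
4 hosts opened.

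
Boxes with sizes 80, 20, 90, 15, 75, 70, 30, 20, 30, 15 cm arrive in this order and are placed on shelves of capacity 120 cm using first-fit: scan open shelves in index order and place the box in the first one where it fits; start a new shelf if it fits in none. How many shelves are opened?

  80 → shelf 1 (new)  [load 80/120]
  20 → shelf 1  [load 100/120]
  90 → shelf 2 (new)  [load 90/120]
  15 → shelf 1  [load 115/120]
  75 → shelf 3 (new)  [load 75/120]
  70 → shelf 4 (new)  [load 70/120]
  30 → shelf 2  [load 120/120]
  20 → shelf 3  [load 95/120]
  30 → shelf 4  [load 100/120]
  15 → shelf 3  [load 110/120]
4 shelves opened.

4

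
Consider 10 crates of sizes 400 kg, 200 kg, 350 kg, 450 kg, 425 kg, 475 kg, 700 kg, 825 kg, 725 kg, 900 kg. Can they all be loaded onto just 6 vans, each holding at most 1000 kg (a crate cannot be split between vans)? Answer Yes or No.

No

Total = 5450 kg; ⌈5450/1000⌉ = 6.
The bound of 6 does not rule out 6, but exhaustive search shows no assignment into 6 vans of capacity 1000 kg exists — the minimum is 7.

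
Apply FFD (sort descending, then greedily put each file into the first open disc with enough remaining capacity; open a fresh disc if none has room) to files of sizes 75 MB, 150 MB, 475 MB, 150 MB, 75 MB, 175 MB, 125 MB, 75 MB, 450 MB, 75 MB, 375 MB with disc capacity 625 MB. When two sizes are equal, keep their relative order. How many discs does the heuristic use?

4

Sorted descending: 475, 450, 375, 175, 150, 150, 125, 75, 75, 75, 75.
  475 → disc 1 (new)  [load 475/625]
  450 → disc 2 (new)  [load 450/625]
  375 → disc 3 (new)  [load 375/625]
  175 → disc 2  [load 625/625]
  150 → disc 1  [load 625/625]
  150 → disc 3  [load 525/625]
  125 → disc 4 (new)  [load 125/625]
  75 → disc 3  [load 600/625]
  75 → disc 4  [load 200/625]
  75 → disc 4  [load 275/625]
  75 → disc 4  [load 350/625]
4 discs opened.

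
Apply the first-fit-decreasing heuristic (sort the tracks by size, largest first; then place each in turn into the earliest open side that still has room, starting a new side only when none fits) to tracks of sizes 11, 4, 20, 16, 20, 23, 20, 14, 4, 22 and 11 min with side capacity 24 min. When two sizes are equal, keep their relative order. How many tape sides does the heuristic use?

Sorted descending: 23, 22, 20, 20, 20, 16, 14, 11, 11, 4, 4.
  23 → side 1 (new)  [load 23/24]
  22 → side 2 (new)  [load 22/24]
  20 → side 3 (new)  [load 20/24]
  20 → side 4 (new)  [load 20/24]
  20 → side 5 (new)  [load 20/24]
  16 → side 6 (new)  [load 16/24]
  14 → side 7 (new)  [load 14/24]
  11 → side 8 (new)  [load 11/24]
  11 → side 8  [load 22/24]
  4 → side 3  [load 24/24]
  4 → side 4  [load 24/24]
8 tape sides opened.

8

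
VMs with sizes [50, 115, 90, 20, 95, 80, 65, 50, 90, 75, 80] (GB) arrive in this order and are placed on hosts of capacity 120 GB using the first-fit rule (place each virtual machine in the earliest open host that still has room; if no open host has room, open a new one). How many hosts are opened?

  50 → host 1 (new)  [load 50/120]
  115 → host 2 (new)  [load 115/120]
  90 → host 3 (new)  [load 90/120]
  20 → host 1  [load 70/120]
  95 → host 4 (new)  [load 95/120]
  80 → host 5 (new)  [load 80/120]
  65 → host 6 (new)  [load 65/120]
  50 → host 1  [load 120/120]
  90 → host 7 (new)  [load 90/120]
  75 → host 8 (new)  [load 75/120]
  80 → host 9 (new)  [load 80/120]
9 hosts opened.

9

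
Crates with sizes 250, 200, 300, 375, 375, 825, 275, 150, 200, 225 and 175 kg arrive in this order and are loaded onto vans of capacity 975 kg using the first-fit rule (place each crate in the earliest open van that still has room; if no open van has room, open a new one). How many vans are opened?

  250 → van 1 (new)  [load 250/975]
  200 → van 1  [load 450/975]
  300 → van 1  [load 750/975]
  375 → van 2 (new)  [load 375/975]
  375 → van 2  [load 750/975]
  825 → van 3 (new)  [load 825/975]
  275 → van 4 (new)  [load 275/975]
  150 → van 1  [load 900/975]
  200 → van 2  [load 950/975]
  225 → van 4  [load 500/975]
  175 → van 4  [load 675/975]
4 vans opened.

4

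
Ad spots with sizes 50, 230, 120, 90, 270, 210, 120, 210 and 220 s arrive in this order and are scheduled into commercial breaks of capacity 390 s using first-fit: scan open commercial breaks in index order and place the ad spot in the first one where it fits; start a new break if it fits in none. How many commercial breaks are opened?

5

  50 → break 1 (new)  [load 50/390]
  230 → break 1  [load 280/390]
  120 → break 2 (new)  [load 120/390]
  90 → break 1  [load 370/390]
  270 → break 2  [load 390/390]
  210 → break 3 (new)  [load 210/390]
  120 → break 3  [load 330/390]
  210 → break 4 (new)  [load 210/390]
  220 → break 5 (new)  [load 220/390]
5 commercial breaks opened.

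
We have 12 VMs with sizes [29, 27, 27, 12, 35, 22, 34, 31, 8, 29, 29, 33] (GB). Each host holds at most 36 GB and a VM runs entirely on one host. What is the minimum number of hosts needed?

10

Total = 35 + 34 + 33 + 31 + 29 + 29 + 29 + 27 + 27 + 22 + 12 + 8 = 316 GB.
Lower bound: ⌈316/36⌉ = 9 hosts.
Also, 10 VMs each exceed 18 GB, and no two of those can share a host, so at least 10 hosts are needed.
A packing using 10 hosts:
  host 1: 35 = 35
  host 2: 34 = 34
  host 3: 33 = 33
  host 4: 31 = 31
  host 5: 29 = 29
  host 6: 29 = 29
  host 7: 29 = 29
  host 8: 27 + 8 = 35
  host 9: 27 = 27
  host 10: 22 + 12 = 34
This matches the lower bound, so 10 is optimal.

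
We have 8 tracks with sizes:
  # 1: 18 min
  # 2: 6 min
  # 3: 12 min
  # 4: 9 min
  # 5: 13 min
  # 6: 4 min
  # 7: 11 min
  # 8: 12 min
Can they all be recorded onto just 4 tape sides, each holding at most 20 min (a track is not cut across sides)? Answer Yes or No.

Total = 85 min; ⌈85/20⌉ = 5.
At least 5 tape sides are required, but only 4 are allowed.

No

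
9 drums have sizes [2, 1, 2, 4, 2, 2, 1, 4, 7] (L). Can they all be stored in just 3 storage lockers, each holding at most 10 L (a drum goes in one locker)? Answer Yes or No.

Yes

A valid assignment using 3 storage lockers:
  locker 1: 7 + 2 + 1 = 10
  locker 2: 4 + 4 + 2 = 10
  locker 3: 2 + 2 + 1 = 5
Every load is within 10 L, so 3 storage lockers suffice.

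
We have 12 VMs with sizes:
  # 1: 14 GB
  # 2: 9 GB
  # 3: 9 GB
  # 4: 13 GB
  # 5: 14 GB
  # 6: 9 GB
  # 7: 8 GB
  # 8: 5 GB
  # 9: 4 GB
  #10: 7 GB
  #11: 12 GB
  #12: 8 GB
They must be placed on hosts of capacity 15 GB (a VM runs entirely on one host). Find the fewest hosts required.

Total = 14 + 14 + 13 + 12 + 9 + 9 + 9 + 8 + 8 + 7 + 5 + 4 = 112 GB.
Lower bound: ⌈112/15⌉ = 8 hosts.
Also, 9 VMs each exceed 15/2 GB, and no two of those can share a host, so at least 9 hosts are needed.
A packing using 9 hosts:
  host 1: 14 = 14
  host 2: 14 = 14
  host 3: 13 = 13
  host 4: 12 = 12
  host 5: 9 + 5 = 14
  host 6: 9 + 4 = 13
  host 7: 9 = 9
  host 8: 8 + 7 = 15
  host 9: 8 = 8
This matches the lower bound, so 9 is optimal.

9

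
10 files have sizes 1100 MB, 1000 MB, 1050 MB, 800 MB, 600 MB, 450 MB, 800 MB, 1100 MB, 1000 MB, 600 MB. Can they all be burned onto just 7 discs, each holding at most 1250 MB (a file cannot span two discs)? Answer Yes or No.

No

Total = 8500 MB; ⌈8500/1250⌉ = 7.
The bound of 7 does not rule out 7, but exhaustive search shows no assignment into 7 discs of capacity 1250 MB exists — the minimum is 8.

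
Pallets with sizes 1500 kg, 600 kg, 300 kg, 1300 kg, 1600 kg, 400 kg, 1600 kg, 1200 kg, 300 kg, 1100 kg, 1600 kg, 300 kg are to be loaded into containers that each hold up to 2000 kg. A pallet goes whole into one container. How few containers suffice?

7

Total = 1600 + 1600 + 1600 + 1500 + 1300 + 1200 + 1100 + 600 + 400 + 300 + 300 + 300 = 11800 kg.
Lower bound: ⌈11800/2000⌉ = 6 containers.
Also, 7 pallets each exceed 1000 kg, and no two of those can share a container, so at least 7 containers are needed.
A packing using 7 containers:
  container 1: 1600 + 400 = 2000
  container 2: 1600 + 300 = 1900
  container 3: 1600 + 300 = 1900
  container 4: 1500 + 300 = 1800
  container 5: 1300 + 600 = 1900
  container 6: 1200 = 1200
  container 7: 1100 = 1100
This matches the lower bound, so 7 is optimal.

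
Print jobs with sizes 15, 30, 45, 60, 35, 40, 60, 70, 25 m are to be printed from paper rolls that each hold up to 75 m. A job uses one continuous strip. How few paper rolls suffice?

Total = 70 + 60 + 60 + 45 + 40 + 35 + 30 + 25 + 15 = 380 m.
Lower bound: ⌈380/75⌉ = 6 paper rolls.
A packing using 6 paper rolls:
  roll 1: 70 = 70
  roll 2: 60 + 15 = 75
  roll 3: 60 = 60
  roll 4: 45 + 30 = 75
  roll 5: 40 + 35 = 75
  roll 6: 25 = 25
This matches the lower bound, so 6 is optimal.

6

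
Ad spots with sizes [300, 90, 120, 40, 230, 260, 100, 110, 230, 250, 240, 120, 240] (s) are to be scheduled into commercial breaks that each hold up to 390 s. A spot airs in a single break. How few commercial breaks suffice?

7

Total = 300 + 260 + 250 + 240 + 240 + 230 + 230 + 120 + 120 + 110 + 100 + 90 + 40 = 2330 s.
Lower bound: ⌈2330/390⌉ = 6 commercial breaks.
Also, 7 ad spots each exceed 195 s, and no two of those can share a break, so at least 7 commercial breaks are needed.
A packing using 7 commercial breaks:
  break 1: 300 + 90 = 390
  break 2: 260 + 120 = 380
  break 3: 250 + 120 = 370
  break 4: 240 + 110 + 40 = 390
  break 5: 240 + 100 = 340
  break 6: 230 = 230
  break 7: 230 = 230
This matches the lower bound, so 7 is optimal.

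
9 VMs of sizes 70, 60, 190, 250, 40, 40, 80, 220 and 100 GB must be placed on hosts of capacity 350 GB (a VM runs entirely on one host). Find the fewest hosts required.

3

Total = 250 + 220 + 190 + 100 + 80 + 70 + 60 + 40 + 40 = 1050 GB.
Lower bound: ⌈1050/350⌉ = 3 hosts.
A packing using 3 hosts:
  host 1: 250 + 100 = 350
  host 2: 220 + 70 + 60 = 350
  host 3: 190 + 80 + 40 + 40 = 350
This matches the lower bound, so 3 is optimal.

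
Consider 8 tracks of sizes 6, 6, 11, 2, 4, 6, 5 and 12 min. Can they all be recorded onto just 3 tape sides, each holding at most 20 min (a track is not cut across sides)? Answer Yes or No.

A valid assignment using 3 tape sides:
  side 1: 12 + 6 + 2 = 20
  side 2: 11 + 6 = 17
  side 3: 6 + 5 + 4 = 15
Every load is within 20 min, so 3 tape sides suffice.

Yes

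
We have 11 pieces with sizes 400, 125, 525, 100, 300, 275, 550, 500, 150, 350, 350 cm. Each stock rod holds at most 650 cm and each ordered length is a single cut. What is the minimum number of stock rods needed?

6

Total = 550 + 525 + 500 + 400 + 350 + 350 + 300 + 275 + 150 + 125 + 100 = 3625 cm.
Lower bound: ⌈3625/650⌉ = 6 stock rods.
A packing using 6 stock rods:
  stock rod 1: 550 + 100 = 650
  stock rod 2: 525 + 125 = 650
  stock rod 3: 500 + 150 = 650
  stock rod 4: 400 = 400
  stock rod 5: 350 + 300 = 650
  stock rod 6: 350 + 275 = 625
This matches the lower bound, so 6 is optimal.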